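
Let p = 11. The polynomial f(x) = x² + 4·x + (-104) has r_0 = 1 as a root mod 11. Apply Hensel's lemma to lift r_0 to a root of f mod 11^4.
r_3 = 4797 (mod 14641)

Hensel: r_{i+1} = r_i − f(r_i)·(f′(r_i))^{-1} mod 11^{i+2}, f′(x) = 2x + 4. Iterate:
  r_0 = 1 (mod 11)
  r_1 = 78 (mod 121)
  r_2 = 804 (mod 1331)
  r_3 = 4797 (mod 14641)
Final: r = 4797 satisfies f(r) ≡ 0 mod 11^4.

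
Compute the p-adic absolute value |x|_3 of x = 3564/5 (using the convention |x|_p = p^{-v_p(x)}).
|3564/5|_3 = 1/81

Step 1 — compute v_3(x) by factoring powers of 3 out of the numerator and denominator: v_3(3564/5) = 4. Step 2 — apply |x|_p = p^{-v_p(x)} = 3^{-4} = 1/81.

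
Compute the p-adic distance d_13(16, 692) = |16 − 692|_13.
d_13(16, 692) = 1/169

Step 1 — x − y = 16 − 692 = -676. Step 2 — v_13(-676) = 2 (factor: -676 = −(13^2 · 4); the sign does not affect v_p). Step 3 — |x − y|_13 = 13^{-2} = 1/169.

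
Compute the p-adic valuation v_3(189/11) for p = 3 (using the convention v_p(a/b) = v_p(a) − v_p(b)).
v_3(189/11) = 3

Factor powers of 3 from the numerator and denominator of the reduced fraction: 189 = 3^3 · 7 and 11 = 3^0 · 11. Apply v_p(a/b) = v_p(a) − v_p(b): v_3(189/11) = 3 − 0 = 3.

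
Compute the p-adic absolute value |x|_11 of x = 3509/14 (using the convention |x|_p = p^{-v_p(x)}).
|3509/14|_11 = 1/121

Step 1 — compute v_11(x) by factoring powers of 11 out of the numerator and denominator: v_11(3509/14) = 2. Step 2 — apply |x|_p = p^{-v_p(x)} = 11^{-2} = 1/121.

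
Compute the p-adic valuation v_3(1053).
v_3(1053) = 4

v_3(n) is the largest exponent k such that 3^k divides n. Factor out: 1053 = 3^4 · 13. (Sign doesn't affect v_p.) So v_3(1053) = 4.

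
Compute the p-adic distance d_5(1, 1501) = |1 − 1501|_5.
d_5(1, 1501) = 1/125

Step 1 — x − y = 1 − 1501 = -1500. Step 2 — v_5(-1500) = 3 (factor: -1500 = −(5^3 · 12); the sign does not affect v_p). Step 3 — |x − y|_5 = 5^{-3} = 1/125.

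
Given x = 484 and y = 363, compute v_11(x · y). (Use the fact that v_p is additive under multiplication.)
v_11(175692) = 4

v_p(x) = 2 (factor: 484 = 11^2 · 4); v_p(y) = 2 (factor: 363 = 11^2 · 3). Additivity: v_p(xy) = v_p(x) + v_p(y) = 2 + 2 = 4. (Direct check: xy = 175692 = 11^4 · (12).)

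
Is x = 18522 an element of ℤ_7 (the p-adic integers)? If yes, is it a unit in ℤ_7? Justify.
x ∈ ℤ_7 but not a unit; v_7(x) = 3 > 0

ℤ_7 = {x ∈ ℚ_7 : v_7(x) ≥ 0} and ℤ_7^× = {x ∈ ℤ_7 : v_7(x) = 0}. Here v_7(18522) = v_7(num) − v_7(den) = 3; compare against these criteria.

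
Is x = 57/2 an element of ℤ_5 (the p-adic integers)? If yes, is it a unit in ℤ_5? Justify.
x ∈ ℤ_5^× (unit); v_5(x) = 0

ℤ_5 = {x ∈ ℚ_5 : v_5(x) ≥ 0} and ℤ_5^× = {x ∈ ℤ_5 : v_5(x) = 0}. Here v_5(57/2) = v_5(num) − v_5(den) = 0; compare against these criteria.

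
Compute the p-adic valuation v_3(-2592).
v_3(-2592) = 4

v_3(n) is the largest exponent k such that 3^k divides n. Factor out: -2592 = -3^4 · 32. (Sign doesn't affect v_p.) So v_3(-2592) = 4.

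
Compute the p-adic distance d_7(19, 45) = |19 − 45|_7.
d_7(19, 45) = 1

Step 1 — x − y = 19 − 45 = -26. Step 2 — v_7(-26) = 0 (factor: -26 = −(7^0 · 26); the sign does not affect v_p). Step 3 — |x − y|_7 = 7^{0} = 1.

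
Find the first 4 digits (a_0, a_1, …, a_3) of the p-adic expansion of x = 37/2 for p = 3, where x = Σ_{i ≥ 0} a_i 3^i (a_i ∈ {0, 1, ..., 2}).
(a_0, …, a_3) = (2, 1, 0, 2)

v_3(37/2) = 0 (numerator and denominator both coprime to 3), so x ∈ ℤ_3^×. Compute digits iteratively via a_i = x_i mod 3, x_{i+1} = (x_i − a_i)/3, with x_0 = x:
  x_0 = 37/2;  a_0 = 2;  x_1 = (x_0 − 2)/3 = 11/2
  x_1 = 11/2;  a_1 = 1;  x_2 = (x_1 − 1)/3 = 3/2
  x_2 = 3/2;  a_2 = 0;  x_3 = (x_2 − 0)/3 = 1/2
  x_3 = 1/2;  a_3 = 2;  x_4 = (x_3 − 2)/3 = -1/2
Digits: (2, 1, 0, 2).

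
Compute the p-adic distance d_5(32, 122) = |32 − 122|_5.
d_5(32, 122) = 1/5

Step 1 — x − y = 32 − 122 = -90. Step 2 — v_5(-90) = 1 (factor: -90 = −(5^1 · 18); the sign does not affect v_p). Step 3 — |x − y|_5 = 5^{-1} = 1/5.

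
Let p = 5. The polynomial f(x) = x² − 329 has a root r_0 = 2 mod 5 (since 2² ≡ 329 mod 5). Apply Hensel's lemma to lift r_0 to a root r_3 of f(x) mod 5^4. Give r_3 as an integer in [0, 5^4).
r_3 = 552 (mod 625)

Hensel's recurrence: r_{i+1} = r_i − f(r_i)·(f′(r_i))^{-1} mod 5^{i+2}, with f′(x) = 2x. Iterate:
  r_0 = 2 (mod 5)
  r_1 = 2 (mod 25)
  r_2 = 52 (mod 125)
  r_3 = 552 (mod 625)
Final: r_3 = 552, and one checks f(r_3) ≡ 0 mod 5^4.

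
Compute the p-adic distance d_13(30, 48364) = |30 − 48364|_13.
d_13(30, 48364) = 1/2197

Step 1 — x − y = 30 − 48364 = -48334. Step 2 — v_13(-48334) = 3 (factor: -48334 = −(13^3 · 22); the sign does not affect v_p). Step 3 — |x − y|_13 = 13^{-3} = 1/2197.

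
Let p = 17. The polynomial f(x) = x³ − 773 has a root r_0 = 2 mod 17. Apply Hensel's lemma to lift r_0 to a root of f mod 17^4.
r_3 = 11698 (mod 83521)

Hensel: r_{i+1} = r_i − f(r_i)/f′(r_i) mod 17^{i+2}, where f′(x) = 3x². Iterate:
  r_0 = 2 (mod 17)
  r_1 = 138 (mod 289)
  r_2 = 1872 (mod 4913)
  r_3 = 11698 (mod 83521)
Final: r = 11698 with f(r) ≡ 0 mod 17^4.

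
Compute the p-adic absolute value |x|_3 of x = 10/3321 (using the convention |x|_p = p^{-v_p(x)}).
|10/3321|_3 = 81

Step 1 — compute v_3(x) by factoring powers of 3 out of the numerator and denominator: v_3(10/3321) = -4. Step 2 — apply |x|_p = p^{-v_p(x)} = 3^{4} = 81.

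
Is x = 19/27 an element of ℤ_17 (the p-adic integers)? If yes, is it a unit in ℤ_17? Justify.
x ∈ ℤ_17^× (unit); v_17(x) = 0

ℤ_17 = {x ∈ ℚ_17 : v_17(x) ≥ 0} and ℤ_17^× = {x ∈ ℤ_17 : v_17(x) = 0}. Here v_17(19/27) = v_17(num) − v_17(den) = 0; compare against these criteria.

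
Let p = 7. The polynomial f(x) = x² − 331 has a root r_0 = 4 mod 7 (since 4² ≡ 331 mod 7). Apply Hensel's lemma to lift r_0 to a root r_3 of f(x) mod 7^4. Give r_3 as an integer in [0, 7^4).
r_3 = 2132 (mod 2401)

Hensel's recurrence: r_{i+1} = r_i − f(r_i)·(f′(r_i))^{-1} mod 7^{i+2}, with f′(x) = 2x. Iterate:
  r_0 = 4 (mod 7)
  r_1 = 25 (mod 49)
  r_2 = 74 (mod 343)
  r_3 = 2132 (mod 2401)
Final: r_3 = 2132, and one checks f(r_3) ≡ 0 mod 7^4.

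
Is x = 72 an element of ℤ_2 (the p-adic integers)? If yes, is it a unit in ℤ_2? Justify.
x ∈ ℤ_2 but not a unit; v_2(x) = 3 > 0

ℤ_2 = {x ∈ ℚ_2 : v_2(x) ≥ 0} and ℤ_2^× = {x ∈ ℤ_2 : v_2(x) = 0}. Here v_2(72) = v_2(num) − v_2(den) = 3; compare against these criteria.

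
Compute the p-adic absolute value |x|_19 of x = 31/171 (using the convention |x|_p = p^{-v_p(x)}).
|31/171|_19 = 19

Step 1 — compute v_19(x) by factoring powers of 19 out of the numerator and denominator: v_19(31/171) = -1. Step 2 — apply |x|_p = p^{-v_p(x)} = 19^{1} = 19.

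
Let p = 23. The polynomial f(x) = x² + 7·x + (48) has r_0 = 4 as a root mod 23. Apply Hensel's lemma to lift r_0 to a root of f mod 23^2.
r_1 = 280 (mod 529)

Hensel: r_{i+1} = r_i − f(r_i)·(f′(r_i))^{-1} mod 23^{i+2}, f′(x) = 2x + 7. Iterate:
  r_0 = 4 (mod 23)
  r_1 = 280 (mod 529)
Final: r = 280 satisfies f(r) ≡ 0 mod 23^2.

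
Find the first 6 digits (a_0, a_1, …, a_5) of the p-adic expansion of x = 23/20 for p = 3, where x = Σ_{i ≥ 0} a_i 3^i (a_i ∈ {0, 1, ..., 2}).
(a_0, …, a_5) = (1, 2, 1, 2, 2, 1)

v_3(23/20) = 0 (numerator and denominator both coprime to 3), so x ∈ ℤ_3^×. Compute digits iteratively via a_i = x_i mod 3, x_{i+1} = (x_i − a_i)/3, with x_0 = x:
  x_0 = 23/20;  a_0 = 1;  x_1 = (x_0 − 1)/3 = 1/20
  x_1 = 1/20;  a_1 = 2;  x_2 = (x_1 − 2)/3 = -13/20
  x_2 = -13/20;  a_2 = 1;  x_3 = (x_2 − 1)/3 = -11/20
  x_3 = -11/20;  a_3 = 2;  x_4 = (x_3 − 2)/3 = -17/20
  x_4 = -17/20;  a_4 = 2;  x_5 = (x_4 − 2)/3 = -19/20
  x_5 = -19/20;  a_5 = 1;  x_6 = (x_5 − 1)/3 = -13/20
Digits: (1, 2, 1, 2, 2, 1).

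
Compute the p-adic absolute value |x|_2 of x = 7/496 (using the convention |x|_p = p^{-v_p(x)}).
|7/496|_2 = 16

Step 1 — compute v_2(x) by factoring powers of 2 out of the numerator and denominator: v_2(7/496) = -4. Step 2 — apply |x|_p = p^{-v_p(x)} = 2^{4} = 16.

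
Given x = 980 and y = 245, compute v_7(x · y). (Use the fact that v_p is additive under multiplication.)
v_7(240100) = 4

v_p(x) = 2 (factor: 980 = 7^2 · 20); v_p(y) = 2 (factor: 245 = 7^2 · 5). Additivity: v_p(xy) = v_p(x) + v_p(y) = 2 + 2 = 4. (Direct check: xy = 240100 = 7^4 · (100).)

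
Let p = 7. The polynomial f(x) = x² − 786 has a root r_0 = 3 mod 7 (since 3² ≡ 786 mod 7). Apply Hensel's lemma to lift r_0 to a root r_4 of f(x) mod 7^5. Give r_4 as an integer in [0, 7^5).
r_4 = 1725 (mod 16807)

Hensel's recurrence: r_{i+1} = r_i − f(r_i)·(f′(r_i))^{-1} mod 7^{i+2}, with f′(x) = 2x. Iterate:
  r_0 = 3 (mod 7)
  r_1 = 10 (mod 49)
  r_2 = 10 (mod 343)
  r_3 = 1725 (mod 2401)
  r_4 = 1725 (mod 16807)
Final: r_4 = 1725, and one checks f(r_4) ≡ 0 mod 7^5.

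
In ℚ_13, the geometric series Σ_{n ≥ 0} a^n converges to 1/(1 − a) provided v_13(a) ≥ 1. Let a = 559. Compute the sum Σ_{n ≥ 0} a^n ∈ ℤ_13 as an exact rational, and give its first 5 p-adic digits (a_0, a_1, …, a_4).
Σ a^n = 1/(1 − a) = -1/558;  first 5 digits = (1, 4, 6, 11, 12)

v_13(a) = 1 ≥ 1, so the series converges in ℤ_13 to 1/(1 − a) = 1/(1 − 559) = -1/558. Expand this rational in ℤ_13: compute digits iteratively via d_i = x_i mod 13, x_{i+1} = (x_i − d_i)/13. The first 5 digits are (1, 4, 6, 11, 12).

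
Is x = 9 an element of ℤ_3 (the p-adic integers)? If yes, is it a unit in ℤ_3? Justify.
x ∈ ℤ_3 but not a unit; v_3(x) = 2 > 0

ℤ_3 = {x ∈ ℚ_3 : v_3(x) ≥ 0} and ℤ_3^× = {x ∈ ℤ_3 : v_3(x) = 0}. Here v_3(9) = v_3(num) − v_3(den) = 2; compare against these criteria.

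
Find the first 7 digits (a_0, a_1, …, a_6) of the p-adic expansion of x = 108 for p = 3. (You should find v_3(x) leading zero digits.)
(a_0, …, a_6) = (0, 0, 0, 1, 1, 0, 0)

v_3(108) = 3, so a_0 = ... = a_2 = 0. Factor out: x = 3^3 · u with u = 4 a unit in ℤ_3. Expand u iteratively via a_{v+i} = u_i mod 3, u_{i+1} = (u_i − a_{v+i})/3:
  u_0 = 4;  a_3 = 1;  u_1 = (u_0 − 1)/3 = 1
  u_1 = 1;  a_4 = 1;  u_2 = (u_1 − 1)/3 = 0
  u_2 = 0;  a_5 = 0;  u_3 = (u_2 − 0)/3 = 0
  u_3 = 0;  a_6 = 0;  u_4 = (u_3 − 0)/3 = 0
Digits: (0, 0, 0, 1, 1, 0, 0).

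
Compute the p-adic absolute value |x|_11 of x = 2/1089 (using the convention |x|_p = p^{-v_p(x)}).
|2/1089|_11 = 121

Step 1 — compute v_11(x) by factoring powers of 11 out of the numerator and denominator: v_11(2/1089) = -2. Step 2 — apply |x|_p = p^{-v_p(x)} = 11^{2} = 121.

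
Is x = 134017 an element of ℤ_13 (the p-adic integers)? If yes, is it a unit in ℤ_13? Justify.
x ∈ ℤ_13 but not a unit; v_13(x) = 3 > 0

ℤ_13 = {x ∈ ℚ_13 : v_13(x) ≥ 0} and ℤ_13^× = {x ∈ ℤ_13 : v_13(x) = 0}. Here v_13(134017) = v_13(num) − v_13(den) = 3; compare against these criteria.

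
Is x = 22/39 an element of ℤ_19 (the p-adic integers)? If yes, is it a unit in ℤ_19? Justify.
x ∈ ℤ_19^× (unit); v_19(x) = 0

ℤ_19 = {x ∈ ℚ_19 : v_19(x) ≥ 0} and ℤ_19^× = {x ∈ ℤ_19 : v_19(x) = 0}. Here v_19(22/39) = v_19(num) − v_19(den) = 0; compare against these criteria.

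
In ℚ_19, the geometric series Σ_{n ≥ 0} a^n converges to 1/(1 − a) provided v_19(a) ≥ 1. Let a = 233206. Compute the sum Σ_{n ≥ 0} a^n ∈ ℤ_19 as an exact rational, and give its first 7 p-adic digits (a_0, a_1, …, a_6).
Σ a^n = 1/(1 − a) = -1/233205;  first 7 digits = (1, 0, 0, 15, 1, 0, 16)

v_19(a) = 3 ≥ 1, so the series converges in ℤ_19 to 1/(1 − a) = 1/(1 − 233206) = -1/233205. Expand this rational in ℤ_19: compute digits iteratively via d_i = x_i mod 19, x_{i+1} = (x_i − d_i)/19. The first 7 digits are (1, 0, 0, 15, 1, 0, 16).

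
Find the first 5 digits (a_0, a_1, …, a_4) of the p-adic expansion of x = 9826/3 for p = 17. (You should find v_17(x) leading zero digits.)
(a_0, …, a_4) = (0, 0, 0, 12, 5)

v_17(9826/3) = 3, so a_0 = ... = a_2 = 0. Factor out: x = 17^3 · u with u = 2/3 a unit in ℤ_17. Expand u iteratively via a_{v+i} = u_i mod 17, u_{i+1} = (u_i − a_{v+i})/17:
  u_0 = 2/3;  a_3 = 12;  u_1 = (u_0 − 12)/17 = -2/3
  u_1 = -2/3;  a_4 = 5;  u_2 = (u_1 − 5)/17 = -1/3
Digits: (0, 0, 0, 12, 5).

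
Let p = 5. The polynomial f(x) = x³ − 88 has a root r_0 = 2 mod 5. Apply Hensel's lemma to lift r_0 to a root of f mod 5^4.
r_3 = 542 (mod 625)

Hensel: r_{i+1} = r_i − f(r_i)/f′(r_i) mod 5^{i+2}, where f′(x) = 3x². Iterate:
  r_0 = 2 (mod 5)
  r_1 = 17 (mod 25)
  r_2 = 42 (mod 125)
  r_3 = 542 (mod 625)
Final: r = 542 with f(r) ≡ 0 mod 5^4.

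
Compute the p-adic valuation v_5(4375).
v_5(4375) = 4

v_5(n) is the largest exponent k such that 5^k divides n. Factor out: 4375 = 5^4 · 7. (Sign doesn't affect v_p.) So v_5(4375) = 4.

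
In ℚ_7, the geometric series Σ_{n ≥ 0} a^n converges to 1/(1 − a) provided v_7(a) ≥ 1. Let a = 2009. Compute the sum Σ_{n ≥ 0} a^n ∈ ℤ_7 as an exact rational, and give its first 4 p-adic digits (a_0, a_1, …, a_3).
Σ a^n = 1/(1 − a) = -1/2008;  first 4 digits = (1, 0, 6, 5)

v_7(a) = 2 ≥ 1, so the series converges in ℤ_7 to 1/(1 − a) = 1/(1 − 2009) = -1/2008. Expand this rational in ℤ_7: compute digits iteratively via d_i = x_i mod 7, x_{i+1} = (x_i − d_i)/7. The first 4 digits are (1, 0, 6, 5).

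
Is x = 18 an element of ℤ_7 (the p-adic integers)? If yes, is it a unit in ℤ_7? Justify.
x ∈ ℤ_7^× (unit); v_7(x) = 0

ℤ_7 = {x ∈ ℚ_7 : v_7(x) ≥ 0} and ℤ_7^× = {x ∈ ℤ_7 : v_7(x) = 0}. Here v_7(18) = v_7(num) − v_7(den) = 0; compare against these criteria.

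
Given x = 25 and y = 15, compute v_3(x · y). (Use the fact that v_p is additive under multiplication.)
v_3(375) = 1

v_p(x) = 0 (factor: 25 = 3^0 · 25); v_p(y) = 1 (factor: 15 = 3^1 · 5). Additivity: v_p(xy) = v_p(x) + v_p(y) = 0 + 1 = 1. (Direct check: xy = 375 = 3^1 · (125).)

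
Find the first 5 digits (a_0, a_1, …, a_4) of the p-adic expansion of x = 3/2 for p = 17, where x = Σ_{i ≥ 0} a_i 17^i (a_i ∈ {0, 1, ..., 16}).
(a_0, …, a_4) = (10, 8, 8, 8, 8)

v_17(3/2) = 0 (numerator and denominator both coprime to 17), so x ∈ ℤ_17^×. Compute digits iteratively via a_i = x_i mod 17, x_{i+1} = (x_i − a_i)/17, with x_0 = x:
  x_0 = 3/2;  a_0 = 10;  x_1 = (x_0 − 10)/17 = -1/2
  x_1 = -1/2;  a_1 = 8;  x_2 = (x_1 − 8)/17 = -1/2
  x_2 = -1/2;  a_2 = 8;  x_3 = (x_2 − 8)/17 = -1/2
  x_3 = -1/2;  a_3 = 8;  x_4 = (x_3 − 8)/17 = -1/2
  x_4 = -1/2;  a_4 = 8;  x_5 = (x_4 − 8)/17 = -1/2
Digits: (10, 8, 8, 8, 8).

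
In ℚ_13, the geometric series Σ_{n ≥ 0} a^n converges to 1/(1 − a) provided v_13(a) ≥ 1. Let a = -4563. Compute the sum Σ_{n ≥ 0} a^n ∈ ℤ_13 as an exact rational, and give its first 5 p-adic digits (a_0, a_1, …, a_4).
Σ a^n = 1/(1 − a) = 1/4564;  first 5 digits = (1, 0, 12, 10, 0)

v_13(a) = 2 ≥ 1, so the series converges in ℤ_13 to 1/(1 − a) = 1/(1 − (-4563)) = 1/4564. Expand this rational in ℤ_13: compute digits iteratively via d_i = x_i mod 13, x_{i+1} = (x_i − d_i)/13. The first 5 digits are (1, 0, 12, 10, 0).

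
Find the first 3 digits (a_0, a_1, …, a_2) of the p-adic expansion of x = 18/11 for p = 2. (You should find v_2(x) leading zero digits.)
(a_0, …, a_2) = (0, 1, 1)

v_2(18/11) = 1, so a_0 = ... = a_0 = 0. Factor out: x = 2^1 · u with u = 9/11 a unit in ℤ_2. Expand u iteratively via a_{v+i} = u_i mod 2, u_{i+1} = (u_i − a_{v+i})/2:
  u_0 = 9/11;  a_1 = 1;  u_1 = (u_0 − 1)/2 = -1/11
  u_1 = -1/11;  a_2 = 1;  u_2 = (u_1 − 1)/2 = -6/11
Digits: (0, 1, 1).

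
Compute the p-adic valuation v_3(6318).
v_3(6318) = 5

v_3(n) is the largest exponent k such that 3^k divides n. Factor out: 6318 = 3^5 · 26. (Sign doesn't affect v_p.) So v_3(6318) = 5.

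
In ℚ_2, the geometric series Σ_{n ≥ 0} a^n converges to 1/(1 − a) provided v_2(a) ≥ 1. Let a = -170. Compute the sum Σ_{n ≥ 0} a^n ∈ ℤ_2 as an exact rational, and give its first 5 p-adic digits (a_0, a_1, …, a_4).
Σ a^n = 1/(1 − a) = 1/171;  first 5 digits = (1, 1, 0, 0, 0)

v_2(a) = 1 ≥ 1, so the series converges in ℤ_2 to 1/(1 − a) = 1/(1 − (-170)) = 1/171. Expand this rational in ℤ_2: compute digits iteratively via d_i = x_i mod 2, x_{i+1} = (x_i − d_i)/2. The first 5 digits are (1, 1, 0, 0, 0).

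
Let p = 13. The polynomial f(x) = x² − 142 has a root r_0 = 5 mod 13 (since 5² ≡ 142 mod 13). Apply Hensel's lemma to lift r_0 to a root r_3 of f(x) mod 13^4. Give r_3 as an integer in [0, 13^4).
r_3 = 2501 (mod 28561)

Hensel's recurrence: r_{i+1} = r_i − f(r_i)·(f′(r_i))^{-1} mod 13^{i+2}, with f′(x) = 2x. Iterate:
  r_0 = 5 (mod 13)
  r_1 = 135 (mod 169)
  r_2 = 304 (mod 2197)
  r_3 = 2501 (mod 28561)
Final: r_3 = 2501, and one checks f(r_3) ≡ 0 mod 13^4.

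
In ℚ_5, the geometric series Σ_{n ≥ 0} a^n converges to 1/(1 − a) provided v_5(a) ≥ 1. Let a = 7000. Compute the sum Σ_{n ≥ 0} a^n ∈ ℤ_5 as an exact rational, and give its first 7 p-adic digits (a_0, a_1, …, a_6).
Σ a^n = 1/(1 − a) = -1/6999;  first 7 digits = (1, 0, 0, 1, 1, 2, 1)

v_5(a) = 3 ≥ 1, so the series converges in ℤ_5 to 1/(1 − a) = 1/(1 − 7000) = -1/6999. Expand this rational in ℤ_5: compute digits iteratively via d_i = x_i mod 5, x_{i+1} = (x_i − d_i)/5. The first 7 digits are (1, 0, 0, 1, 1, 2, 1).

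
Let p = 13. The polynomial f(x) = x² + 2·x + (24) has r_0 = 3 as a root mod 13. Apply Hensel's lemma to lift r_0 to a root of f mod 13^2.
r_1 = 146 (mod 169)

Hensel: r_{i+1} = r_i − f(r_i)·(f′(r_i))^{-1} mod 13^{i+2}, f′(x) = 2x + 2. Iterate:
  r_0 = 3 (mod 13)
  r_1 = 146 (mod 169)
Final: r = 146 satisfies f(r) ≡ 0 mod 13^2.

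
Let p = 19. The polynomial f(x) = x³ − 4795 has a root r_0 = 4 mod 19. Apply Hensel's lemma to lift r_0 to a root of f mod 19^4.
r_3 = 62533 (mod 130321)

Hensel: r_{i+1} = r_i − f(r_i)/f′(r_i) mod 19^{i+2}, where f′(x) = 3x². Iterate:
  r_0 = 4 (mod 19)
  r_1 = 80 (mod 361)
  r_2 = 802 (mod 6859)
  r_3 = 62533 (mod 130321)
Final: r = 62533 with f(r) ≡ 0 mod 19^4.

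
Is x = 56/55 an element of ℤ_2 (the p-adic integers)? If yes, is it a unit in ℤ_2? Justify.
x ∈ ℤ_2 but not a unit; v_2(x) = 3 > 0

ℤ_2 = {x ∈ ℚ_2 : v_2(x) ≥ 0} and ℤ_2^× = {x ∈ ℤ_2 : v_2(x) = 0}. Here v_2(56/55) = v_2(num) − v_2(den) = 3; compare against these criteria.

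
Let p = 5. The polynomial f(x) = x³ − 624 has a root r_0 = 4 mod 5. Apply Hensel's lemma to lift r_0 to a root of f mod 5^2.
r_1 = 24 (mod 25)

Hensel: r_{i+1} = r_i − f(r_i)/f′(r_i) mod 5^{i+2}, where f′(x) = 3x². Iterate:
  r_0 = 4 (mod 5)
  r_1 = 24 (mod 25)
Final: r = 24 with f(r) ≡ 0 mod 5^2.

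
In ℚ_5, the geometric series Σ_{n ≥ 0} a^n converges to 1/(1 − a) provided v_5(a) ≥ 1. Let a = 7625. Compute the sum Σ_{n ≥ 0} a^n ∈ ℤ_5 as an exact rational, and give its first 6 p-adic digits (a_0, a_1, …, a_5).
Σ a^n = 1/(1 − a) = -1/7624;  first 6 digits = (1, 0, 0, 1, 2, 2)

v_5(a) = 3 ≥ 1, so the series converges in ℤ_5 to 1/(1 − a) = 1/(1 − 7625) = -1/7624. Expand this rational in ℤ_5: compute digits iteratively via d_i = x_i mod 5, x_{i+1} = (x_i − d_i)/5. The first 6 digits are (1, 0, 0, 1, 2, 2).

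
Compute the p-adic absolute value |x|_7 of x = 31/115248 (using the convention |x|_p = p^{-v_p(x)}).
|31/115248|_7 = 2401

Step 1 — compute v_7(x) by factoring powers of 7 out of the numerator and denominator: v_7(31/115248) = -4. Step 2 — apply |x|_p = p^{-v_p(x)} = 7^{4} = 2401.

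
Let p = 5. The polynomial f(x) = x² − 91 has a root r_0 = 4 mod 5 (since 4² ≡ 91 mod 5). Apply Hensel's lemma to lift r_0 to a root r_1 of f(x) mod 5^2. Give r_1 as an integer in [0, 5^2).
r_1 = 4 (mod 25)

Hensel's recurrence: r_{i+1} = r_i − f(r_i)·(f′(r_i))^{-1} mod 5^{i+2}, with f′(x) = 2x. Iterate:
  r_0 = 4 (mod 5)
  r_1 = 4 (mod 25)
Final: r_1 = 4, and one checks f(r_1) ≡ 0 mod 5^2.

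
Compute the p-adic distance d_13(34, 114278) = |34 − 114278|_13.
d_13(34, 114278) = 1/28561

Step 1 — x − y = 34 − 114278 = -114244. Step 2 — v_13(-114244) = 4 (factor: -114244 = −(13^4 · 4); the sign does not affect v_p). Step 3 — |x − y|_13 = 13^{-4} = 1/28561.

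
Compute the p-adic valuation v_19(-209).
v_19(-209) = 1

v_19(n) is the largest exponent k such that 19^k divides n. Factor out: -209 = -19^1 · 11. (Sign doesn't affect v_p.) So v_19(-209) = 1.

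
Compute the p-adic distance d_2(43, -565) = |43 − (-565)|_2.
d_2(43, -565) = 1/32

Step 1 — x − y = 43 − (-565) = 608. Step 2 — v_2(608) = 5 (factor: 608 = (2^5 · 19); the sign does not affect v_p). Step 3 — |x − y|_2 = 2^{-5} = 1/32.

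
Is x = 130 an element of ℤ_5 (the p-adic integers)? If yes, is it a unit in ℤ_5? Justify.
x ∈ ℤ_5 but not a unit; v_5(x) = 1 > 0

ℤ_5 = {x ∈ ℚ_5 : v_5(x) ≥ 0} and ℤ_5^× = {x ∈ ℤ_5 : v_5(x) = 0}. Here v_5(130) = v_5(num) − v_5(den) = 1; compare against these criteria.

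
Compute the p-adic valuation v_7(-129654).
v_7(-129654) = 4

v_7(n) is the largest exponent k such that 7^k divides n. Factor out: -129654 = -7^4 · 54. (Sign doesn't affect v_p.) So v_7(-129654) = 4.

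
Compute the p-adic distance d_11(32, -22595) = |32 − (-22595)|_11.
d_11(32, -22595) = 1/1331

Step 1 — x − y = 32 − (-22595) = 22627. Step 2 — v_11(22627) = 3 (factor: 22627 = (11^3 · 17); the sign does not affect v_p). Step 3 — |x − y|_11 = 11^{-3} = 1/1331.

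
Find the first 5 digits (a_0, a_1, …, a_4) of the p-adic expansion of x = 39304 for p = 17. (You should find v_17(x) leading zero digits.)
(a_0, …, a_4) = (0, 0, 0, 8, 0)

v_17(39304) = 3, so a_0 = ... = a_2 = 0. Factor out: x = 17^3 · u with u = 8 a unit in ℤ_17. Expand u iteratively via a_{v+i} = u_i mod 17, u_{i+1} = (u_i − a_{v+i})/17:
  u_0 = 8;  a_3 = 8;  u_1 = (u_0 − 8)/17 = 0
  u_1 = 0;  a_4 = 0;  u_2 = (u_1 − 0)/17 = 0
Digits: (0, 0, 0, 8, 0).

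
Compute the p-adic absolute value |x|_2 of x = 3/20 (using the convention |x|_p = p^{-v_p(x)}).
|3/20|_2 = 4

Step 1 — compute v_2(x) by factoring powers of 2 out of the numerator and denominator: v_2(3/20) = -2. Step 2 — apply |x|_p = p^{-v_p(x)} = 2^{2} = 4.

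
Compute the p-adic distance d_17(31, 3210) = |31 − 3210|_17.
d_17(31, 3210) = 1/289

Step 1 — x − y = 31 − 3210 = -3179. Step 2 — v_17(-3179) = 2 (factor: -3179 = −(17^2 · 11); the sign does not affect v_p). Step 3 — |x − y|_17 = 17^{-2} = 1/289.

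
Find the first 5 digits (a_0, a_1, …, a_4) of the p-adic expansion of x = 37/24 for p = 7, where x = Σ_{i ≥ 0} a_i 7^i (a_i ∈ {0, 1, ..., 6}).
(a_0, …, a_4) = (3, 3, 1, 3, 1)

v_7(37/24) = 0 (numerator and denominator both coprime to 7), so x ∈ ℤ_7^×. Compute digits iteratively via a_i = x_i mod 7, x_{i+1} = (x_i − a_i)/7, with x_0 = x:
  x_0 = 37/24;  a_0 = 3;  x_1 = (x_0 − 3)/7 = -5/24
  x_1 = -5/24;  a_1 = 3;  x_2 = (x_1 − 3)/7 = -11/24
  x_2 = -11/24;  a_2 = 1;  x_3 = (x_2 − 1)/7 = -5/24
  x_3 = -5/24;  a_3 = 3;  x_4 = (x_3 − 3)/7 = -11/24
  x_4 = -11/24;  a_4 = 1;  x_5 = (x_4 − 1)/7 = -5/24
Digits: (3, 3, 1, 3, 1).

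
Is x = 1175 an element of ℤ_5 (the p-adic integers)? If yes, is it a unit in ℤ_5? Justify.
x ∈ ℤ_5 but not a unit; v_5(x) = 2 > 0

ℤ_5 = {x ∈ ℚ_5 : v_5(x) ≥ 0} and ℤ_5^× = {x ∈ ℤ_5 : v_5(x) = 0}. Here v_5(1175) = v_5(num) − v_5(den) = 2; compare against these criteria.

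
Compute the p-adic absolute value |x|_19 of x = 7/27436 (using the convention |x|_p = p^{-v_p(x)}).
|7/27436|_19 = 6859

Step 1 — compute v_19(x) by factoring powers of 19 out of the numerator and denominator: v_19(7/27436) = -3. Step 2 — apply |x|_p = p^{-v_p(x)} = 19^{3} = 6859.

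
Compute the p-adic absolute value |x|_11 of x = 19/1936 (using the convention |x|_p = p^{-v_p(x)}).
|19/1936|_11 = 121

Step 1 — compute v_11(x) by factoring powers of 11 out of the numerator and denominator: v_11(19/1936) = -2. Step 2 — apply |x|_p = p^{-v_p(x)} = 11^{2} = 121.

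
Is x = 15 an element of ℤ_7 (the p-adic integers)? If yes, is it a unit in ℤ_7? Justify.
x ∈ ℤ_7^× (unit); v_7(x) = 0

ℤ_7 = {x ∈ ℚ_7 : v_7(x) ≥ 0} and ℤ_7^× = {x ∈ ℤ_7 : v_7(x) = 0}. Here v_7(15) = v_7(num) − v_7(den) = 0; compare against these criteria.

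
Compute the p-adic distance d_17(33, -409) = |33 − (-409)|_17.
d_17(33, -409) = 1/17

Step 1 — x − y = 33 − (-409) = 442. Step 2 — v_17(442) = 1 (factor: 442 = (17^1 · 26); the sign does not affect v_p). Step 3 — |x − y|_17 = 17^{-1} = 1/17.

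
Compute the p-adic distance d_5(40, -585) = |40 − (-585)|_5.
d_5(40, -585) = 1/625

Step 1 — x − y = 40 − (-585) = 625. Step 2 — v_5(625) = 4 (factor: 625 = (5^4 · 1); the sign does not affect v_p). Step 3 — |x − y|_5 = 5^{-4} = 1/625.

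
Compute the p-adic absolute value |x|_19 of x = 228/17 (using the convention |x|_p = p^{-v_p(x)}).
|228/17|_19 = 1/19

Step 1 — compute v_19(x) by factoring powers of 19 out of the numerator and denominator: v_19(228/17) = 1. Step 2 — apply |x|_p = p^{-v_p(x)} = 19^{-1} = 1/19.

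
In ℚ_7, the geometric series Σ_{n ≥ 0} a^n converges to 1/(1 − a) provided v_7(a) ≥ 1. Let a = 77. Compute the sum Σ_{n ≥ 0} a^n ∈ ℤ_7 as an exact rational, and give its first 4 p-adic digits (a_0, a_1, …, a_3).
Σ a^n = 1/(1 − a) = -1/76;  first 4 digits = (1, 4, 3, 4)

v_7(a) = 1 ≥ 1, so the series converges in ℤ_7 to 1/(1 − a) = 1/(1 − 77) = -1/76. Expand this rational in ℤ_7: compute digits iteratively via d_i = x_i mod 7, x_{i+1} = (x_i − d_i)/7. The first 4 digits are (1, 4, 3, 4).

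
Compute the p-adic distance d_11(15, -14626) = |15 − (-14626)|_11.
d_11(15, -14626) = 1/14641

Step 1 — x − y = 15 − (-14626) = 14641. Step 2 — v_11(14641) = 4 (factor: 14641 = (11^4 · 1); the sign does not affect v_p). Step 3 — |x − y|_11 = 11^{-4} = 1/14641.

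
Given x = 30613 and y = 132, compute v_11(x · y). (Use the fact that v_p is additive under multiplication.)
v_11(4040916) = 4

v_p(x) = 3 (factor: 30613 = 11^3 · 23); v_p(y) = 1 (factor: 132 = 11^1 · 12). Additivity: v_p(xy) = v_p(x) + v_p(y) = 3 + 1 = 4. (Direct check: xy = 4040916 = 11^4 · (276).)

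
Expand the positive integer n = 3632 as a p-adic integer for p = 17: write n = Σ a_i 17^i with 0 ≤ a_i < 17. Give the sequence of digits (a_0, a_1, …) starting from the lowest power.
(a_0, a_1, …) = (11, 9, 12)

Repeated division by 17 gives the digits low-to-high: 3632 = 11 + 9·17^1 + 12·17^2. Digit sequence: (11, 9, 12).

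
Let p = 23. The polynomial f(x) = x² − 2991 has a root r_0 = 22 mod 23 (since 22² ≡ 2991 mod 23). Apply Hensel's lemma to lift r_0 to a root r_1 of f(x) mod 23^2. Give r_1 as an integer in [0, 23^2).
r_1 = 91 (mod 529)

Hensel's recurrence: r_{i+1} = r_i − f(r_i)·(f′(r_i))^{-1} mod 23^{i+2}, with f′(x) = 2x. Iterate:
  r_0 = 22 (mod 23)
  r_1 = 91 (mod 529)
Final: r_1 = 91, and one checks f(r_1) ≡ 0 mod 23^2.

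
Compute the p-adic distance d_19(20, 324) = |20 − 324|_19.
d_19(20, 324) = 1/19

Step 1 — x − y = 20 − 324 = -304. Step 2 — v_19(-304) = 1 (factor: -304 = −(19^1 · 16); the sign does not affect v_p). Step 3 — |x − y|_19 = 19^{-1} = 1/19.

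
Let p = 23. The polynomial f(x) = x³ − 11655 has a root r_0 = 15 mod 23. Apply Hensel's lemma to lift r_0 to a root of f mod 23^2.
r_1 = 521 (mod 529)

Hensel: r_{i+1} = r_i − f(r_i)/f′(r_i) mod 23^{i+2}, where f′(x) = 3x². Iterate:
  r_0 = 15 (mod 23)
  r_1 = 521 (mod 529)
Final: r = 521 with f(r) ≡ 0 mod 23^2.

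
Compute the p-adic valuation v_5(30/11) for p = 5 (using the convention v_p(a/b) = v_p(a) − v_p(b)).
v_5(30/11) = 1

Factor powers of 5 from the numerator and denominator of the reduced fraction: 30 = 5^1 · 6 and 11 = 5^0 · 11. Apply v_p(a/b) = v_p(a) − v_p(b): v_5(30/11) = 1 − 0 = 1.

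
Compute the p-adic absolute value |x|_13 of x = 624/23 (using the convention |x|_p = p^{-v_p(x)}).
|624/23|_13 = 1/13

Step 1 — compute v_13(x) by factoring powers of 13 out of the numerator and denominator: v_13(624/23) = 1. Step 2 — apply |x|_p = p^{-v_p(x)} = 13^{-1} = 1/13.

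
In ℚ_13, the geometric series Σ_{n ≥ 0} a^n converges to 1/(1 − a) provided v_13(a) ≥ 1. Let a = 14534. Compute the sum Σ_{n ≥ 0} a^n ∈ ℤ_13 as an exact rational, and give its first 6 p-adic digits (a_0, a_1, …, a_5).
Σ a^n = 1/(1 − a) = -1/14533;  first 6 digits = (1, 0, 8, 6, 12, 9)

v_13(a) = 2 ≥ 1, so the series converges in ℤ_13 to 1/(1 − a) = 1/(1 − 14534) = -1/14533. Expand this rational in ℤ_13: compute digits iteratively via d_i = x_i mod 13, x_{i+1} = (x_i − d_i)/13. The first 6 digits are (1, 0, 8, 6, 12, 9).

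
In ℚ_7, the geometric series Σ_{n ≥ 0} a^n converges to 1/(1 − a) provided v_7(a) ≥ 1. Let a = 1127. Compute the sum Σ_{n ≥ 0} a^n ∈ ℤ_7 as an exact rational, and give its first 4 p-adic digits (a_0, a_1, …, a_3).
Σ a^n = 1/(1 − a) = -1/1126;  first 4 digits = (1, 0, 2, 3)

v_7(a) = 2 ≥ 1, so the series converges in ℤ_7 to 1/(1 − a) = 1/(1 − 1127) = -1/1126. Expand this rational in ℤ_7: compute digits iteratively via d_i = x_i mod 7, x_{i+1} = (x_i − d_i)/7. The first 4 digits are (1, 0, 2, 3).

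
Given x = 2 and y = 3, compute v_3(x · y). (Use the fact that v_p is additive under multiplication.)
v_3(6) = 1

v_p(x) = 0 (factor: 2 = 3^0 · 2); v_p(y) = 1 (factor: 3 = 3^1 · 1). Additivity: v_p(xy) = v_p(x) + v_p(y) = 0 + 1 = 1. (Direct check: xy = 6 = 3^1 · (2).)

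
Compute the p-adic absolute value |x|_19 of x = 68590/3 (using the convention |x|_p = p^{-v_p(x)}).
|68590/3|_19 = 1/6859

Step 1 — compute v_19(x) by factoring powers of 19 out of the numerator and denominator: v_19(68590/3) = 3. Step 2 — apply |x|_p = p^{-v_p(x)} = 19^{-3} = 1/6859.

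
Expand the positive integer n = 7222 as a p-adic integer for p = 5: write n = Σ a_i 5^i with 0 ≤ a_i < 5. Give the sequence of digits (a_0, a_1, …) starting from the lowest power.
(a_0, a_1, …) = (2, 4, 3, 2, 1, 2)

Repeated division by 5 gives the digits low-to-high: 7222 = 2 + 4·5^1 + 3·5^2 + 2·5^3 + 1·5^4 + 2·5^5. Digit sequence: (2, 4, 3, 2, 1, 2).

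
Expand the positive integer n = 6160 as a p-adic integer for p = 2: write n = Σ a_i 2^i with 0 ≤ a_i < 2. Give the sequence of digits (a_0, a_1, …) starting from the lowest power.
(a_0, a_1, …) = (0, 0, 0, 0, 1, 0, 0, 0, 0, 0, 0, 1, 1)

Repeated division by 2 gives the digits low-to-high: 6160 = 1·2^4 + 1·2^11 + 1·2^12. Digit sequence: (0, 0, 0, 0, 1, 0, 0, 0, 0, 0, 0, 1, 1).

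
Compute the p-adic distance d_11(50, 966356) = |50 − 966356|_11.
d_11(50, 966356) = 1/161051

Step 1 — x − y = 50 − 966356 = -966306. Step 2 — v_11(-966306) = 5 (factor: -966306 = −(11^5 · 6); the sign does not affect v_p). Step 3 — |x − y|_11 = 11^{-5} = 1/161051.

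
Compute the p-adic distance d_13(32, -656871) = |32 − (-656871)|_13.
d_13(32, -656871) = 1/28561

Step 1 — x − y = 32 − (-656871) = 656903. Step 2 — v_13(656903) = 4 (factor: 656903 = (13^4 · 23); the sign does not affect v_p). Step 3 — |x − y|_13 = 13^{-4} = 1/28561.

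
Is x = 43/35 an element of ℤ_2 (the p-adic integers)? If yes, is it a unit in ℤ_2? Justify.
x ∈ ℤ_2^× (unit); v_2(x) = 0

ℤ_2 = {x ∈ ℚ_2 : v_2(x) ≥ 0} and ℤ_2^× = {x ∈ ℤ_2 : v_2(x) = 0}. Here v_2(43/35) = v_2(num) − v_2(den) = 0; compare against these criteria.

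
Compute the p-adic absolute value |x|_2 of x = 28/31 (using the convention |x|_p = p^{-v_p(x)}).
|28/31|_2 = 1/4

Step 1 — compute v_2(x) by factoring powers of 2 out of the numerator and denominator: v_2(28/31) = 2. Step 2 — apply |x|_p = p^{-v_p(x)} = 2^{-2} = 1/4.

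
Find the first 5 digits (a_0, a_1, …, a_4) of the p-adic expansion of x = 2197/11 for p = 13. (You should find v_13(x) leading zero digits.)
(a_0, …, a_4) = (0, 0, 0, 6, 9)

v_13(2197/11) = 3, so a_0 = ... = a_2 = 0. Factor out: x = 13^3 · u with u = 1/11 a unit in ℤ_13. Expand u iteratively via a_{v+i} = u_i mod 13, u_{i+1} = (u_i − a_{v+i})/13:
  u_0 = 1/11;  a_3 = 6;  u_1 = (u_0 − 6)/13 = -5/11
  u_1 = -5/11;  a_4 = 9;  u_2 = (u_1 − 9)/13 = -8/11
Digits: (0, 0, 0, 6, 9).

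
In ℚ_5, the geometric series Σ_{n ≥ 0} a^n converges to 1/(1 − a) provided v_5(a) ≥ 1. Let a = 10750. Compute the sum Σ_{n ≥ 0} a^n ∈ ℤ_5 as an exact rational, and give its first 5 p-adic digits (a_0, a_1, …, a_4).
Σ a^n = 1/(1 − a) = -1/10749;  first 5 digits = (1, 0, 0, 1, 2)

v_5(a) = 3 ≥ 1, so the series converges in ℤ_5 to 1/(1 − a) = 1/(1 − 10750) = -1/10749. Expand this rational in ℤ_5: compute digits iteratively via d_i = x_i mod 5, x_{i+1} = (x_i − d_i)/5. The first 5 digits are (1, 0, 0, 1, 2).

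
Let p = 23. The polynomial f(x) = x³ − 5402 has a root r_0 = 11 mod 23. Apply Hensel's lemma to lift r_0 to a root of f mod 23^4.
r_3 = 147211 (mod 279841)

Hensel: r_{i+1} = r_i − f(r_i)/f′(r_i) mod 23^{i+2}, where f′(x) = 3x². Iterate:
  r_0 = 11 (mod 23)
  r_1 = 149 (mod 529)
  r_2 = 1207 (mod 12167)
  r_3 = 147211 (mod 279841)
Final: r = 147211 with f(r) ≡ 0 mod 23^4.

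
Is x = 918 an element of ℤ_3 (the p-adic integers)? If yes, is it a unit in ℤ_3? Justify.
x ∈ ℤ_3 but not a unit; v_3(x) = 3 > 0

ℤ_3 = {x ∈ ℚ_3 : v_3(x) ≥ 0} and ℤ_3^× = {x ∈ ℤ_3 : v_3(x) = 0}. Here v_3(918) = v_3(num) − v_3(den) = 3; compare against these criteria.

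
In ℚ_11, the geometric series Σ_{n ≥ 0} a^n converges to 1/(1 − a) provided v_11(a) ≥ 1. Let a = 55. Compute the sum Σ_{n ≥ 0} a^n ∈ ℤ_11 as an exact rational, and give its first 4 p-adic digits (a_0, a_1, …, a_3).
Σ a^n = 1/(1 − a) = -1/54;  first 4 digits = (1, 5, 3, 6)

v_11(a) = 1 ≥ 1, so the series converges in ℤ_11 to 1/(1 − a) = 1/(1 − 55) = -1/54. Expand this rational in ℤ_11: compute digits iteratively via d_i = x_i mod 11, x_{i+1} = (x_i − d_i)/11. The first 4 digits are (1, 5, 3, 6).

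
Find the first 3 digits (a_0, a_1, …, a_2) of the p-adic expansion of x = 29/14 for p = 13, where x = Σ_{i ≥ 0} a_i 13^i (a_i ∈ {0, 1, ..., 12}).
(a_0, …, a_2) = (3, 12, 0)

v_13(29/14) = 0 (numerator and denominator both coprime to 13), so x ∈ ℤ_13^×. Compute digits iteratively via a_i = x_i mod 13, x_{i+1} = (x_i − a_i)/13, with x_0 = x:
  x_0 = 29/14;  a_0 = 3;  x_1 = (x_0 − 3)/13 = -1/14
  x_1 = -1/14;  a_1 = 12;  x_2 = (x_1 − 12)/13 = -13/14
  x_2 = -13/14;  a_2 = 0;  x_3 = (x_2 − 0)/13 = -1/14
Digits: (3, 12, 0).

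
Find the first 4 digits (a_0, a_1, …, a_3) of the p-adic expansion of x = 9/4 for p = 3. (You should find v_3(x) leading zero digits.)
(a_0, …, a_3) = (0, 0, 1, 2)

v_3(9/4) = 2, so a_0 = ... = a_1 = 0. Factor out: x = 3^2 · u with u = 1/4 a unit in ℤ_3. Expand u iteratively via a_{v+i} = u_i mod 3, u_{i+1} = (u_i − a_{v+i})/3:
  u_0 = 1/4;  a_2 = 1;  u_1 = (u_0 − 1)/3 = -1/4
  u_1 = -1/4;  a_3 = 2;  u_2 = (u_1 − 2)/3 = -3/4
Digits: (0, 0, 1, 2).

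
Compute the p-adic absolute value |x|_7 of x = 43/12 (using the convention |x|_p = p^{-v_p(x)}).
|43/12|_7 = 1

Step 1 — compute v_7(x) by factoring powers of 7 out of the numerator and denominator: v_7(43/12) = 0. Step 2 — apply |x|_p = p^{-v_p(x)} = 7^{0} = 1.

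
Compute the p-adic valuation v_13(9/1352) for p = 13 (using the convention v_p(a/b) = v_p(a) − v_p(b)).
v_13(9/1352) = -2

Factor powers of 13 from the numerator and denominator of the reduced fraction: 9 = 13^0 · 9 and 1352 = 13^2 · 8. Apply v_p(a/b) = v_p(a) − v_p(b): v_13(9/1352) = 0 − 2 = -2.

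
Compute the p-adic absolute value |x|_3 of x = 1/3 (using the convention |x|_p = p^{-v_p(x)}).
|1/3|_3 = 3

Step 1 — compute v_3(x) by factoring powers of 3 out of the numerator and denominator: v_3(1/3) = -1. Step 2 — apply |x|_p = p^{-v_p(x)} = 3^{1} = 3.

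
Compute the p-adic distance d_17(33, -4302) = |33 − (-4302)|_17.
d_17(33, -4302) = 1/289

Step 1 — x − y = 33 − (-4302) = 4335. Step 2 — v_17(4335) = 2 (factor: 4335 = (17^2 · 15); the sign does not affect v_p). Step 3 — |x − y|_17 = 17^{-2} = 1/289.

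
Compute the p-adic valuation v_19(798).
v_19(798) = 1

v_19(n) is the largest exponent k such that 19^k divides n. Factor out: 798 = 19^1 · 42. (Sign doesn't affect v_p.) So v_19(798) = 1.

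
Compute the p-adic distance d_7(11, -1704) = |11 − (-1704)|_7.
d_7(11, -1704) = 1/343

Step 1 — x − y = 11 − (-1704) = 1715. Step 2 — v_7(1715) = 3 (factor: 1715 = (7^3 · 5); the sign does not affect v_p). Step 3 — |x − y|_7 = 7^{-3} = 1/343.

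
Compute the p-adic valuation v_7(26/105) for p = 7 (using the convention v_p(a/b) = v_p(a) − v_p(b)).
v_7(26/105) = -1

Factor powers of 7 from the numerator and denominator of the reduced fraction: 26 = 7^0 · 26 and 105 = 7^1 · 15. Apply v_p(a/b) = v_p(a) − v_p(b): v_7(26/105) = 0 − 1 = -1.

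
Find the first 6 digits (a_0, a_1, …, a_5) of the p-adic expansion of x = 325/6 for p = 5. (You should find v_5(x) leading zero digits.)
(a_0, …, a_5) = (0, 0, 3, 4, 0, 4)

v_5(325/6) = 2, so a_0 = ... = a_1 = 0. Factor out: x = 5^2 · u with u = 13/6 a unit in ℤ_5. Expand u iteratively via a_{v+i} = u_i mod 5, u_{i+1} = (u_i − a_{v+i})/5:
  u_0 = 13/6;  a_2 = 3;  u_1 = (u_0 − 3)/5 = -1/6
  u_1 = -1/6;  a_3 = 4;  u_2 = (u_1 − 4)/5 = -5/6
  u_2 = -5/6;  a_4 = 0;  u_3 = (u_2 − 0)/5 = -1/6
  u_3 = -1/6;  a_5 = 4;  u_4 = (u_3 − 4)/5 = -5/6
Digits: (0, 0, 3, 4, 0, 4).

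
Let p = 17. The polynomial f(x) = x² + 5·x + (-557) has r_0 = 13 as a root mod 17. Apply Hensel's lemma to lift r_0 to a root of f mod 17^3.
r_2 = 3277 (mod 4913)

Hensel: r_{i+1} = r_i − f(r_i)·(f′(r_i))^{-1} mod 17^{i+2}, f′(x) = 2x + 5. Iterate:
  r_0 = 13 (mod 17)
  r_1 = 98 (mod 289)
  r_2 = 3277 (mod 4913)
Final: r = 3277 satisfies f(r) ≡ 0 mod 17^3.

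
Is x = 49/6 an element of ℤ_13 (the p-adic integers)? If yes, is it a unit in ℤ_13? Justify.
x ∈ ℤ_13^× (unit); v_13(x) = 0

ℤ_13 = {x ∈ ℚ_13 : v_13(x) ≥ 0} and ℤ_13^× = {x ∈ ℤ_13 : v_13(x) = 0}. Here v_13(49/6) = v_13(num) − v_13(den) = 0; compare against these criteria.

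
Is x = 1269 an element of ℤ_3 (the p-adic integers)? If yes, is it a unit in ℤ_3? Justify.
x ∈ ℤ_3 but not a unit; v_3(x) = 3 > 0

ℤ_3 = {x ∈ ℚ_3 : v_3(x) ≥ 0} and ℤ_3^× = {x ∈ ℤ_3 : v_3(x) = 0}. Here v_3(1269) = v_3(num) − v_3(den) = 3; compare against these criteria.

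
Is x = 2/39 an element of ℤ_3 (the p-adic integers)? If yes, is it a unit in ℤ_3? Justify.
x ∉ ℤ_3 (v_3(x) = -1 < 0)

ℤ_3 = {x ∈ ℚ_3 : v_3(x) ≥ 0} and ℤ_3^× = {x ∈ ℤ_3 : v_3(x) = 0}. Here v_3(2/39) = v_3(num) − v_3(den) = -1; compare against these criteria.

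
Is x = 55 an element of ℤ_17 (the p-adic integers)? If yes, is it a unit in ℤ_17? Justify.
x ∈ ℤ_17^× (unit); v_17(x) = 0

ℤ_17 = {x ∈ ℚ_17 : v_17(x) ≥ 0} and ℤ_17^× = {x ∈ ℤ_17 : v_17(x) = 0}. Here v_17(55) = v_17(num) − v_17(den) = 0; compare against these criteria.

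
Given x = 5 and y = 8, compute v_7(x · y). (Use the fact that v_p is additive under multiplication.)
v_7(40) = 0

v_p(x) = 0 (factor: 5 = 7^0 · 5); v_p(y) = 0 (factor: 8 = 7^0 · 8). Additivity: v_p(xy) = v_p(x) + v_p(y) = 0 + 0 = 0. (Direct check: xy = 40 = 7^0 · (40).)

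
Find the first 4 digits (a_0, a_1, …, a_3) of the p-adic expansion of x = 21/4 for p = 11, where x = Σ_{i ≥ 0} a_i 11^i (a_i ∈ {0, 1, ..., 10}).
(a_0, …, a_3) = (8, 8, 2, 8)

v_11(21/4) = 0 (numerator and denominator both coprime to 11), so x ∈ ℤ_11^×. Compute digits iteratively via a_i = x_i mod 11, x_{i+1} = (x_i − a_i)/11, with x_0 = x:
  x_0 = 21/4;  a_0 = 8;  x_1 = (x_0 − 8)/11 = -1/4
  x_1 = -1/4;  a_1 = 8;  x_2 = (x_1 − 8)/11 = -3/4
  x_2 = -3/4;  a_2 = 2;  x_3 = (x_2 − 2)/11 = -1/4
  x_3 = -1/4;  a_3 = 8;  x_4 = (x_3 − 8)/11 = -3/4
Digits: (8, 8, 2, 8).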